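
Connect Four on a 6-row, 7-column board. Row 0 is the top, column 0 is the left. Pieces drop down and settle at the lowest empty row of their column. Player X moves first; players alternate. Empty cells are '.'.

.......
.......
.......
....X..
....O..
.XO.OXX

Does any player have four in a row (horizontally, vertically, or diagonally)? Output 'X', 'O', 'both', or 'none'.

none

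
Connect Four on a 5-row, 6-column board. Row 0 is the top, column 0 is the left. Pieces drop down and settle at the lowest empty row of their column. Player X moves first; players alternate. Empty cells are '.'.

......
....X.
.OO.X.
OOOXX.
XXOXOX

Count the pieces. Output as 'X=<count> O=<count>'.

X=8 O=7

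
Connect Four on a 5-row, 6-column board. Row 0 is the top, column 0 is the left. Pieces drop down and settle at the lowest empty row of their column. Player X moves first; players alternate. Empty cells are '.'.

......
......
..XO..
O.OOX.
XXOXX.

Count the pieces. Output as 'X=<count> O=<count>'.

X=6 O=5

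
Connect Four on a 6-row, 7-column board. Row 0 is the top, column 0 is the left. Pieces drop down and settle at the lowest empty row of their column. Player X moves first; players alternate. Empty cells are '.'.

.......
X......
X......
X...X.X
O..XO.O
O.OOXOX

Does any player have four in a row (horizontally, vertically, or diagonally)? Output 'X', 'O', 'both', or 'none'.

none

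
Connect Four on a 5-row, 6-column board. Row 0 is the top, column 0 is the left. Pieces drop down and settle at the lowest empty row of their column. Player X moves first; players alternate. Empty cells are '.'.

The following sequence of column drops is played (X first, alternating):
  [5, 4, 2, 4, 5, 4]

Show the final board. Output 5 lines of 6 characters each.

Move 1: X drops in col 5, lands at row 4
Move 2: O drops in col 4, lands at row 4
Move 3: X drops in col 2, lands at row 4
Move 4: O drops in col 4, lands at row 3
Move 5: X drops in col 5, lands at row 3
Move 6: O drops in col 4, lands at row 2

Answer: ......
......
....O.
....OX
..X.OX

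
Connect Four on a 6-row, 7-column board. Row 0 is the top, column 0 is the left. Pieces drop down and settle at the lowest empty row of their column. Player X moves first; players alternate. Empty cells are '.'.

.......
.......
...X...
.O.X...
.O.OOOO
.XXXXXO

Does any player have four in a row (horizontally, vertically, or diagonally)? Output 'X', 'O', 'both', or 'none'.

both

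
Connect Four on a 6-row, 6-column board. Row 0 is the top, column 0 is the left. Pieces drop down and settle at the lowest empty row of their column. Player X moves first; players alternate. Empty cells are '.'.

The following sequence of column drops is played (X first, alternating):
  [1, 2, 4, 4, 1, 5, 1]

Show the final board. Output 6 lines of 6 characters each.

Answer: ......
......
......
.X....
.X..O.
.XO.XO

Derivation:
Move 1: X drops in col 1, lands at row 5
Move 2: O drops in col 2, lands at row 5
Move 3: X drops in col 4, lands at row 5
Move 4: O drops in col 4, lands at row 4
Move 5: X drops in col 1, lands at row 4
Move 6: O drops in col 5, lands at row 5
Move 7: X drops in col 1, lands at row 3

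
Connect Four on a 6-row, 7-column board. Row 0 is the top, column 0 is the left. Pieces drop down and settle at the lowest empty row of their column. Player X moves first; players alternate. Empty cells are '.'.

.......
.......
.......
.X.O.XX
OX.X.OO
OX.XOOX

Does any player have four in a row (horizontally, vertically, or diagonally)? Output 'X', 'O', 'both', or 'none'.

none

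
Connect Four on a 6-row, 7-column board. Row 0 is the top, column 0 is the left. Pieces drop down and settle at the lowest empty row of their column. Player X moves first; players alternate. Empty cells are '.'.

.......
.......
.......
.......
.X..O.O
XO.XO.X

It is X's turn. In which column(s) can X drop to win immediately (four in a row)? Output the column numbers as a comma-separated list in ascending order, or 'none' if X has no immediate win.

Answer: none

Derivation:
col 0: drop X → no win
col 1: drop X → no win
col 2: drop X → no win
col 3: drop X → no win
col 4: drop X → no win
col 5: drop X → no win
col 6: drop X → no win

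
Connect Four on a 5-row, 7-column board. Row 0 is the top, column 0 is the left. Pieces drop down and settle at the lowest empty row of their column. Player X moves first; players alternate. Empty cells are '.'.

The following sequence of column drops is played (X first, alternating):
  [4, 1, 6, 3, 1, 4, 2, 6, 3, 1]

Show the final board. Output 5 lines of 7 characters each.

Answer: .......
.......
.O.....
.X.XO.O
.OXOX.X

Derivation:
Move 1: X drops in col 4, lands at row 4
Move 2: O drops in col 1, lands at row 4
Move 3: X drops in col 6, lands at row 4
Move 4: O drops in col 3, lands at row 4
Move 5: X drops in col 1, lands at row 3
Move 6: O drops in col 4, lands at row 3
Move 7: X drops in col 2, lands at row 4
Move 8: O drops in col 6, lands at row 3
Move 9: X drops in col 3, lands at row 3
Move 10: O drops in col 1, lands at row 2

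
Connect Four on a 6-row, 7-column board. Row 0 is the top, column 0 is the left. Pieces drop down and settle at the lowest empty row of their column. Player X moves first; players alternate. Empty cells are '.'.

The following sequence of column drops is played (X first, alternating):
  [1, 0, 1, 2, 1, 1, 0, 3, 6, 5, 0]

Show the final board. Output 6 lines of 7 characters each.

Move 1: X drops in col 1, lands at row 5
Move 2: O drops in col 0, lands at row 5
Move 3: X drops in col 1, lands at row 4
Move 4: O drops in col 2, lands at row 5
Move 5: X drops in col 1, lands at row 3
Move 6: O drops in col 1, lands at row 2
Move 7: X drops in col 0, lands at row 4
Move 8: O drops in col 3, lands at row 5
Move 9: X drops in col 6, lands at row 5
Move 10: O drops in col 5, lands at row 5
Move 11: X drops in col 0, lands at row 3

Answer: .......
.......
.O.....
XX.....
XX.....
OXOO.OX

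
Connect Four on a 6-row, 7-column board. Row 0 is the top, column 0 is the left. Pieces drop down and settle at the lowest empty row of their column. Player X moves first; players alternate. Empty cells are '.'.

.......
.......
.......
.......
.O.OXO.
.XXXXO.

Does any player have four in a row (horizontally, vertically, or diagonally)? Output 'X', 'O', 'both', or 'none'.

X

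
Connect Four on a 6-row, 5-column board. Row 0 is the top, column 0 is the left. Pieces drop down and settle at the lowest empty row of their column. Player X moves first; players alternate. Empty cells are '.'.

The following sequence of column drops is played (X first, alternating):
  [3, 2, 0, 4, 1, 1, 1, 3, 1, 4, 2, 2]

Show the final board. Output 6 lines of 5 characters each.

Answer: .....
.....
.X...
.XO..
.OXOO
XXOXO

Derivation:
Move 1: X drops in col 3, lands at row 5
Move 2: O drops in col 2, lands at row 5
Move 3: X drops in col 0, lands at row 5
Move 4: O drops in col 4, lands at row 5
Move 5: X drops in col 1, lands at row 5
Move 6: O drops in col 1, lands at row 4
Move 7: X drops in col 1, lands at row 3
Move 8: O drops in col 3, lands at row 4
Move 9: X drops in col 1, lands at row 2
Move 10: O drops in col 4, lands at row 4
Move 11: X drops in col 2, lands at row 4
Move 12: O drops in col 2, lands at row 3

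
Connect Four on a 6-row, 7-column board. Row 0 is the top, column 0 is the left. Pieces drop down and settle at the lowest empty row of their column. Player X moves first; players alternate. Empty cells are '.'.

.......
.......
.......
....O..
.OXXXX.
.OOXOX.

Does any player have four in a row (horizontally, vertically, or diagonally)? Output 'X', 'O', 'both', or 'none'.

X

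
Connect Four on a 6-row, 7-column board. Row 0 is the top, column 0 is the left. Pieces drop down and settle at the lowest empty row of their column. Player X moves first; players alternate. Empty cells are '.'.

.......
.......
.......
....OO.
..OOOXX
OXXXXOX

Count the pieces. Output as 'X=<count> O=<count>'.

X=7 O=7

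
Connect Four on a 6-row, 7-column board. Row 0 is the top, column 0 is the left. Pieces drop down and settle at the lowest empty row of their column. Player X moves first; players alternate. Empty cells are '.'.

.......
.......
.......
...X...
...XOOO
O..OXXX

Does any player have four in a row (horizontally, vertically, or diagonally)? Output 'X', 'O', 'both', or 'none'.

none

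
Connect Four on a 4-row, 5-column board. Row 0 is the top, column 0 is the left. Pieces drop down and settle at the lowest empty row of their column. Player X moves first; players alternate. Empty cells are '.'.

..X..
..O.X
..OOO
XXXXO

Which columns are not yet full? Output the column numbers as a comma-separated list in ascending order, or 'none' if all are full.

Answer: 0,1,3,4

Derivation:
col 0: top cell = '.' → open
col 1: top cell = '.' → open
col 2: top cell = 'X' → FULL
col 3: top cell = '.' → open
col 4: top cell = '.' → open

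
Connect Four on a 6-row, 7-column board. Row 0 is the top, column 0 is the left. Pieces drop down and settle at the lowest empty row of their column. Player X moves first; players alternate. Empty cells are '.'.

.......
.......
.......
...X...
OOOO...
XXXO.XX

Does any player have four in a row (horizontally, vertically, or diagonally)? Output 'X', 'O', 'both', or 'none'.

O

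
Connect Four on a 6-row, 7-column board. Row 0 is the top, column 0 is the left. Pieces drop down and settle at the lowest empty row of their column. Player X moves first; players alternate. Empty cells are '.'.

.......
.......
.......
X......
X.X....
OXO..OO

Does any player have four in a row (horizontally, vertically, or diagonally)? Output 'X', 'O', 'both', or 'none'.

none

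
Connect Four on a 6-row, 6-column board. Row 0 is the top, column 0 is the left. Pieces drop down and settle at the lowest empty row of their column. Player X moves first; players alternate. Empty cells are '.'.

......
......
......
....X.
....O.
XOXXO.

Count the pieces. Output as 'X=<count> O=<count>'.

X=4 O=3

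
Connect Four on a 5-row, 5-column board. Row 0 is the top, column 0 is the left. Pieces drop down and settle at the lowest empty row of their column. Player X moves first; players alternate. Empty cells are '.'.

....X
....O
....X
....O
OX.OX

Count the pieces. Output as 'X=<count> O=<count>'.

X=4 O=4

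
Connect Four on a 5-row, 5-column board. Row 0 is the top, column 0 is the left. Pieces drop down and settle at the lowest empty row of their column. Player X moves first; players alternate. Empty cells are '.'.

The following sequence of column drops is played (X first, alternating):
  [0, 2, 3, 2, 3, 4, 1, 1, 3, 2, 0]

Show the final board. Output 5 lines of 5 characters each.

Answer: .....
.....
..OX.
XOOX.
XXOXO

Derivation:
Move 1: X drops in col 0, lands at row 4
Move 2: O drops in col 2, lands at row 4
Move 3: X drops in col 3, lands at row 4
Move 4: O drops in col 2, lands at row 3
Move 5: X drops in col 3, lands at row 3
Move 6: O drops in col 4, lands at row 4
Move 7: X drops in col 1, lands at row 4
Move 8: O drops in col 1, lands at row 3
Move 9: X drops in col 3, lands at row 2
Move 10: O drops in col 2, lands at row 2
Move 11: X drops in col 0, lands at row 3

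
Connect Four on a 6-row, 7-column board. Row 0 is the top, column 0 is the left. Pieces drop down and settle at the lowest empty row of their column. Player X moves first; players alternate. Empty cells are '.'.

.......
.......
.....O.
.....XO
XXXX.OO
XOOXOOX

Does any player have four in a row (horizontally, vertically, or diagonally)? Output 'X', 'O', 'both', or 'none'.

X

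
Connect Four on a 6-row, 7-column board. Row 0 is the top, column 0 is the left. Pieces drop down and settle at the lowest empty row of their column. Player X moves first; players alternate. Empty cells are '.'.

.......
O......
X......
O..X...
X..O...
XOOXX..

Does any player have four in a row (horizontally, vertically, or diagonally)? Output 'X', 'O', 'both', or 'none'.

none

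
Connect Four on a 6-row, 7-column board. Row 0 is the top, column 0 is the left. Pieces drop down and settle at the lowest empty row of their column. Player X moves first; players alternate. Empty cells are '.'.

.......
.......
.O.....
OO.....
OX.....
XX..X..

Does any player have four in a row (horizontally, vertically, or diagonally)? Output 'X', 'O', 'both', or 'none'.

none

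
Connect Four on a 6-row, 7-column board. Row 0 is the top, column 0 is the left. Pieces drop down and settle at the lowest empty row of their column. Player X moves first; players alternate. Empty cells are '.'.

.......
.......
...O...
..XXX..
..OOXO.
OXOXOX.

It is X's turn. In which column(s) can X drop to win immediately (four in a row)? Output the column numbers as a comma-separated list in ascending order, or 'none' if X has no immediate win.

col 0: drop X → no win
col 1: drop X → no win
col 2: drop X → WIN!
col 3: drop X → no win
col 4: drop X → no win
col 5: drop X → WIN!
col 6: drop X → no win

Answer: 2,5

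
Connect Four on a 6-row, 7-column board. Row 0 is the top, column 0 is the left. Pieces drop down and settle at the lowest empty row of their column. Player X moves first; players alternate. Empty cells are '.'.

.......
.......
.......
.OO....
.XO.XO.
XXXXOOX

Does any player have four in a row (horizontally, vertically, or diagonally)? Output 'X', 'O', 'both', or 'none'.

X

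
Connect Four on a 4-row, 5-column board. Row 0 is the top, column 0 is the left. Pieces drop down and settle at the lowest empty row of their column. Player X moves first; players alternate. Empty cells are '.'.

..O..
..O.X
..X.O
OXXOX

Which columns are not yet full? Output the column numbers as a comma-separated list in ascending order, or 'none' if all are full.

Answer: 0,1,3,4

Derivation:
col 0: top cell = '.' → open
col 1: top cell = '.' → open
col 2: top cell = 'O' → FULL
col 3: top cell = '.' → open
col 4: top cell = '.' → open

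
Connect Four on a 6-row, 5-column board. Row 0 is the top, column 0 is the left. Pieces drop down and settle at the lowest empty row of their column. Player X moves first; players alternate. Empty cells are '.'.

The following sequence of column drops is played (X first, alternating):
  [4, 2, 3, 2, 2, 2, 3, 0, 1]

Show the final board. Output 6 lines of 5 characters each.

Answer: .....
.....
..O..
..X..
..OX.
OXOXX

Derivation:
Move 1: X drops in col 4, lands at row 5
Move 2: O drops in col 2, lands at row 5
Move 3: X drops in col 3, lands at row 5
Move 4: O drops in col 2, lands at row 4
Move 5: X drops in col 2, lands at row 3
Move 6: O drops in col 2, lands at row 2
Move 7: X drops in col 3, lands at row 4
Move 8: O drops in col 0, lands at row 5
Move 9: X drops in col 1, lands at row 5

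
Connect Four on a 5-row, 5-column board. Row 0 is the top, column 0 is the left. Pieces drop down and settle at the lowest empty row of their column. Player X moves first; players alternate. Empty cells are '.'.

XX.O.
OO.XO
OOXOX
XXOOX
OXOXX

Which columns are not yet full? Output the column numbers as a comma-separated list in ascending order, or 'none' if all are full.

Answer: 2,4

Derivation:
col 0: top cell = 'X' → FULL
col 1: top cell = 'X' → FULL
col 2: top cell = '.' → open
col 3: top cell = 'O' → FULL
col 4: top cell = '.' → open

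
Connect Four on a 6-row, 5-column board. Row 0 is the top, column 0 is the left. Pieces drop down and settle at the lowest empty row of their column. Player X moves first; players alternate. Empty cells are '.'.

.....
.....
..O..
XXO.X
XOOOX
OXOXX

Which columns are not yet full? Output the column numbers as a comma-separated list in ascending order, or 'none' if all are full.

col 0: top cell = '.' → open
col 1: top cell = '.' → open
col 2: top cell = '.' → open
col 3: top cell = '.' → open
col 4: top cell = '.' → open

Answer: 0,1,2,3,4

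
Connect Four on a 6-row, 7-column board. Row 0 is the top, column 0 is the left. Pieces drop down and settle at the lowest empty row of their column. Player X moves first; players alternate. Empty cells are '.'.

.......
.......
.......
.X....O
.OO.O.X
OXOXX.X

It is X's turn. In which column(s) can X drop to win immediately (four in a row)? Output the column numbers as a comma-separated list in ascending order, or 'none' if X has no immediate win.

Answer: 5

Derivation:
col 0: drop X → no win
col 1: drop X → no win
col 2: drop X → no win
col 3: drop X → no win
col 4: drop X → no win
col 5: drop X → WIN!
col 6: drop X → no win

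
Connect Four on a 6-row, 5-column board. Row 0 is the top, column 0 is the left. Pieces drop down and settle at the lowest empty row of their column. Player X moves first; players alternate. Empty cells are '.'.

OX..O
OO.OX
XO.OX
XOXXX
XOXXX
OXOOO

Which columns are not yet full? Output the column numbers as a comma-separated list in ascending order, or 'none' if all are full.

Answer: 2,3

Derivation:
col 0: top cell = 'O' → FULL
col 1: top cell = 'X' → FULL
col 2: top cell = '.' → open
col 3: top cell = '.' → open
col 4: top cell = 'O' → FULL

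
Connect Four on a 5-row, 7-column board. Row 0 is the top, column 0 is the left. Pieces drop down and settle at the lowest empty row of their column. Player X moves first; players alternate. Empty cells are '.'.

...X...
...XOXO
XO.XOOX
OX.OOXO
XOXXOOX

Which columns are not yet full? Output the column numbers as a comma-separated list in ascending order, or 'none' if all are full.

col 0: top cell = '.' → open
col 1: top cell = '.' → open
col 2: top cell = '.' → open
col 3: top cell = 'X' → FULL
col 4: top cell = '.' → open
col 5: top cell = '.' → open
col 6: top cell = '.' → open

Answer: 0,1,2,4,5,6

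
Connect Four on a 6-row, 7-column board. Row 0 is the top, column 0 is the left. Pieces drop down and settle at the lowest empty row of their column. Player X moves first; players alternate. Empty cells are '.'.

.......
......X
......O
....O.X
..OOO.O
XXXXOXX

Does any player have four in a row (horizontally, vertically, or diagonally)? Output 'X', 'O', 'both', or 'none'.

X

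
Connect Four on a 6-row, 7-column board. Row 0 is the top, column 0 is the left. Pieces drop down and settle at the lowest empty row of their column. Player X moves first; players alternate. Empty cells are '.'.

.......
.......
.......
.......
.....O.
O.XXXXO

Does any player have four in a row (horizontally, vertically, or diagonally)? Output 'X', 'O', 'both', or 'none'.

X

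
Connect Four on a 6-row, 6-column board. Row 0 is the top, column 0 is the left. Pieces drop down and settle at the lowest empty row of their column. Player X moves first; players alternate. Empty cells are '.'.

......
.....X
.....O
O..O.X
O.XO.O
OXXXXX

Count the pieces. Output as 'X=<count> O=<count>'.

X=8 O=7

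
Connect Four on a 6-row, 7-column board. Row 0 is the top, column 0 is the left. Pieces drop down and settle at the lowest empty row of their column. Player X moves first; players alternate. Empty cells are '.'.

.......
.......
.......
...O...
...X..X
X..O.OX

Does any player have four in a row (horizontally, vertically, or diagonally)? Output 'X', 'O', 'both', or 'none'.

none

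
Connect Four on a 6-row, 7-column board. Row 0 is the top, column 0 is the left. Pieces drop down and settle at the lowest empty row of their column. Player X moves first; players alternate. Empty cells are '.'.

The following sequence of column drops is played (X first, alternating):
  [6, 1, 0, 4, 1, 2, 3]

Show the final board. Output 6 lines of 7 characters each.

Answer: .......
.......
.......
.......
.X.....
XOOXO.X

Derivation:
Move 1: X drops in col 6, lands at row 5
Move 2: O drops in col 1, lands at row 5
Move 3: X drops in col 0, lands at row 5
Move 4: O drops in col 4, lands at row 5
Move 5: X drops in col 1, lands at row 4
Move 6: O drops in col 2, lands at row 5
Move 7: X drops in col 3, lands at row 5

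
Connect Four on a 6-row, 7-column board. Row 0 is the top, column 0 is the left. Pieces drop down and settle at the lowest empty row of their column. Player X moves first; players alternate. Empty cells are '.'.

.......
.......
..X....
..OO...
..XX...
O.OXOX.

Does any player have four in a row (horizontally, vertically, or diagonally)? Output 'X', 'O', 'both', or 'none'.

none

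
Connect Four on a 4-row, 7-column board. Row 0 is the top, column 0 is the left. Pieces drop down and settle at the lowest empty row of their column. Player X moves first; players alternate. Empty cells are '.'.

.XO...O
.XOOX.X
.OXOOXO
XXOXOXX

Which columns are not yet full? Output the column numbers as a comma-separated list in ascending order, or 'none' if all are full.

col 0: top cell = '.' → open
col 1: top cell = 'X' → FULL
col 2: top cell = 'O' → FULL
col 3: top cell = '.' → open
col 4: top cell = '.' → open
col 5: top cell = '.' → open
col 6: top cell = 'O' → FULL

Answer: 0,3,4,5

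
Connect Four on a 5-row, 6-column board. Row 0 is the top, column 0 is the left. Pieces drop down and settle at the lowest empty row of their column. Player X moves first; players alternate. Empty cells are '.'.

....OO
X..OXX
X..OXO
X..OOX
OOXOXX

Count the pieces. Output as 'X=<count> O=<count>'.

X=10 O=10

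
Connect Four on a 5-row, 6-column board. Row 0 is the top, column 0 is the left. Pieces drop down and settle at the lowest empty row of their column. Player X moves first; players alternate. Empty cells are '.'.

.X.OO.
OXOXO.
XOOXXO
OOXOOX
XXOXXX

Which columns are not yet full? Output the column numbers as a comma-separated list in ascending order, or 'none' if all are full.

Answer: 0,2,5

Derivation:
col 0: top cell = '.' → open
col 1: top cell = 'X' → FULL
col 2: top cell = '.' → open
col 3: top cell = 'O' → FULL
col 4: top cell = 'O' → FULL
col 5: top cell = '.' → open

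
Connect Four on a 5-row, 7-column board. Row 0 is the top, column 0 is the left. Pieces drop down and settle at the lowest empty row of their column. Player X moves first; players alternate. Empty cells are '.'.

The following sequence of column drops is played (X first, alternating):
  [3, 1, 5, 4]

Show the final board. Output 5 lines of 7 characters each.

Answer: .......
.......
.......
.......
.O.XOX.

Derivation:
Move 1: X drops in col 3, lands at row 4
Move 2: O drops in col 1, lands at row 4
Move 3: X drops in col 5, lands at row 4
Move 4: O drops in col 4, lands at row 4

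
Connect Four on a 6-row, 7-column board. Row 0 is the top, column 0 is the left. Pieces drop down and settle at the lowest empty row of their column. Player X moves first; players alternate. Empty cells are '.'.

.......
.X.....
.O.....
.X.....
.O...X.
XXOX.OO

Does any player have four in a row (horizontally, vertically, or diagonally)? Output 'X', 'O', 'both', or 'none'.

none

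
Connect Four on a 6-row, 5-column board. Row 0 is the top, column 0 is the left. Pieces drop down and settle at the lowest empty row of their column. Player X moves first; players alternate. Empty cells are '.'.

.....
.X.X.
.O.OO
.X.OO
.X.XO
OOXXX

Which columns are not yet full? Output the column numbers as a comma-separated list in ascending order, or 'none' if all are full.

Answer: 0,1,2,3,4

Derivation:
col 0: top cell = '.' → open
col 1: top cell = '.' → open
col 2: top cell = '.' → open
col 3: top cell = '.' → open
col 4: top cell = '.' → open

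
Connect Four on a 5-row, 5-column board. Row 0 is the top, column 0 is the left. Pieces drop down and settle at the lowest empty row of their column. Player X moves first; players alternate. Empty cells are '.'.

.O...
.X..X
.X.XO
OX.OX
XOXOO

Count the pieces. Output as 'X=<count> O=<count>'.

X=8 O=7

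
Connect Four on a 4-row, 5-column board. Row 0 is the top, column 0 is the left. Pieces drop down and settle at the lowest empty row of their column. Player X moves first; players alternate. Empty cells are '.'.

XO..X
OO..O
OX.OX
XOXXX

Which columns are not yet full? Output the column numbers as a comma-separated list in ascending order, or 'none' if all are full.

Answer: 2,3

Derivation:
col 0: top cell = 'X' → FULL
col 1: top cell = 'O' → FULL
col 2: top cell = '.' → open
col 3: top cell = '.' → open
col 4: top cell = 'X' → FULL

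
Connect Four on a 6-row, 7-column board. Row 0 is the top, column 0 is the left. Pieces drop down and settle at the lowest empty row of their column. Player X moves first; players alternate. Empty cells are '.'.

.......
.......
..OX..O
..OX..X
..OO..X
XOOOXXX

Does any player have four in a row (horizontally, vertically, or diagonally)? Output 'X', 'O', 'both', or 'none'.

O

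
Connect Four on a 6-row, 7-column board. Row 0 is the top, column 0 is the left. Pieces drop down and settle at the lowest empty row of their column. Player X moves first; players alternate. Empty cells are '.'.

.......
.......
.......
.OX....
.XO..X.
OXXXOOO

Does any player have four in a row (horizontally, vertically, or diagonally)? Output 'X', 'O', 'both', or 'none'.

none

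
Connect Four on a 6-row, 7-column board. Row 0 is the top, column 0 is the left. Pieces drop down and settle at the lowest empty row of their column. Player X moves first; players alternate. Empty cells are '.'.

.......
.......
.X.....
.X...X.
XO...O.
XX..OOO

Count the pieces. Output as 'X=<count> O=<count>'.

X=6 O=5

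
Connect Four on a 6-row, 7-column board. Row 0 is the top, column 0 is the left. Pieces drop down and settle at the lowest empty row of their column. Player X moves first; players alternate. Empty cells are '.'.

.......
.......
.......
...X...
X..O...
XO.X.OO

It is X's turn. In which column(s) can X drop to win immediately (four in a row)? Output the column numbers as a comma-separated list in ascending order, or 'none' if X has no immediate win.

Answer: none

Derivation:
col 0: drop X → no win
col 1: drop X → no win
col 2: drop X → no win
col 3: drop X → no win
col 4: drop X → no win
col 5: drop X → no win
col 6: drop X → no win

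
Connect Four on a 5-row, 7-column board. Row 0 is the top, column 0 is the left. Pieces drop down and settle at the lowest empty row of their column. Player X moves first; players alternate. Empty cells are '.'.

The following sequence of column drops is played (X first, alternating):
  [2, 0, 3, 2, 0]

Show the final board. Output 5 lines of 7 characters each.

Answer: .......
.......
.......
X.O....
O.XX...

Derivation:
Move 1: X drops in col 2, lands at row 4
Move 2: O drops in col 0, lands at row 4
Move 3: X drops in col 3, lands at row 4
Move 4: O drops in col 2, lands at row 3
Move 5: X drops in col 0, lands at row 3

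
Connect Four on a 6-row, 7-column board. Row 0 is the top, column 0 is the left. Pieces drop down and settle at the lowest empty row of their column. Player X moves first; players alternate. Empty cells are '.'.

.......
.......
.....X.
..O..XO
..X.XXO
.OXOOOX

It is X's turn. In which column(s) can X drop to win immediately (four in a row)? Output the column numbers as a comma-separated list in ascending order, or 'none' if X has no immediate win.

col 0: drop X → no win
col 1: drop X → no win
col 2: drop X → no win
col 3: drop X → WIN!
col 4: drop X → no win
col 5: drop X → WIN!
col 6: drop X → no win

Answer: 3,5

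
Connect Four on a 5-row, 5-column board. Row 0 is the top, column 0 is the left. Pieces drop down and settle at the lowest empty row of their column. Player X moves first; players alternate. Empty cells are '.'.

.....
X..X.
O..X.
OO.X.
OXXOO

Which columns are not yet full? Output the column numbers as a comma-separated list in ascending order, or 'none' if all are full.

col 0: top cell = '.' → open
col 1: top cell = '.' → open
col 2: top cell = '.' → open
col 3: top cell = '.' → open
col 4: top cell = '.' → open

Answer: 0,1,2,3,4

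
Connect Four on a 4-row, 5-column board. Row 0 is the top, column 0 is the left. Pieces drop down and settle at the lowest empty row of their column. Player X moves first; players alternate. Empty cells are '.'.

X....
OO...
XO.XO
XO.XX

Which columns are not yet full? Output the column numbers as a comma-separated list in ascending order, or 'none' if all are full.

col 0: top cell = 'X' → FULL
col 1: top cell = '.' → open
col 2: top cell = '.' → open
col 3: top cell = '.' → open
col 4: top cell = '.' → open

Answer: 1,2,3,4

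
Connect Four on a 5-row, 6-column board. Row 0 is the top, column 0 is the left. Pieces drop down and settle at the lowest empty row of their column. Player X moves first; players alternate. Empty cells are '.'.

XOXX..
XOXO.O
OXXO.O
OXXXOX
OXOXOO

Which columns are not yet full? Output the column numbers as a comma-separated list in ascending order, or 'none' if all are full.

col 0: top cell = 'X' → FULL
col 1: top cell = 'O' → FULL
col 2: top cell = 'X' → FULL
col 3: top cell = 'X' → FULL
col 4: top cell = '.' → open
col 5: top cell = '.' → open

Answer: 4,5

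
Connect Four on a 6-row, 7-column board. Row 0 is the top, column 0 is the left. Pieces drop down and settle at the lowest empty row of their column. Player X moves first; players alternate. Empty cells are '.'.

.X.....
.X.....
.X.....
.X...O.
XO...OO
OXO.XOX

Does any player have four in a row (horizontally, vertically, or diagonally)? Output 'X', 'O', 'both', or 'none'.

X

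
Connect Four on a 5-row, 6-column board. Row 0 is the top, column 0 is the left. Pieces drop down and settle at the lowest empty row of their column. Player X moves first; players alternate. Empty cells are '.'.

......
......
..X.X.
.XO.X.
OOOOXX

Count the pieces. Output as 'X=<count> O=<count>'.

X=6 O=5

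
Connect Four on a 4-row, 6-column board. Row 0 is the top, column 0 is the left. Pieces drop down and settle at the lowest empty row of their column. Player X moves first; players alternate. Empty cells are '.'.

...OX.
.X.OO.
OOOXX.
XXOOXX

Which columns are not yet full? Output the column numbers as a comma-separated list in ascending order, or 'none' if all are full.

Answer: 0,1,2,5

Derivation:
col 0: top cell = '.' → open
col 1: top cell = '.' → open
col 2: top cell = '.' → open
col 3: top cell = 'O' → FULL
col 4: top cell = 'X' → FULL
col 5: top cell = '.' → open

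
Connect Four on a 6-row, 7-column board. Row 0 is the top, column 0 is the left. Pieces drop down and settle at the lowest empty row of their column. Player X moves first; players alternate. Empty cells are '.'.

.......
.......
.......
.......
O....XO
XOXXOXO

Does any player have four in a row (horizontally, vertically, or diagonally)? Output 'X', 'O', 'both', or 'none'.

none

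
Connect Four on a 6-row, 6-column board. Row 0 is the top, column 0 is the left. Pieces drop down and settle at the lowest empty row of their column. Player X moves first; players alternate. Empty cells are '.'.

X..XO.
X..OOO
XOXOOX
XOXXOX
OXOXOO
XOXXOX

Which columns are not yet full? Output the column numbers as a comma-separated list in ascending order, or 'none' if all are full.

Answer: 1,2,5

Derivation:
col 0: top cell = 'X' → FULL
col 1: top cell = '.' → open
col 2: top cell = '.' → open
col 3: top cell = 'X' → FULL
col 4: top cell = 'O' → FULL
col 5: top cell = '.' → open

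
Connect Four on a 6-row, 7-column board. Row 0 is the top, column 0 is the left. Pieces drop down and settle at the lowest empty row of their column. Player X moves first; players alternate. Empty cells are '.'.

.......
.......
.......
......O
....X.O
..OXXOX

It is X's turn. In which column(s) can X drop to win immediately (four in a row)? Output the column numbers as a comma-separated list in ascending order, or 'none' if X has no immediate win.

Answer: none

Derivation:
col 0: drop X → no win
col 1: drop X → no win
col 2: drop X → no win
col 3: drop X → no win
col 4: drop X → no win
col 5: drop X → no win
col 6: drop X → no win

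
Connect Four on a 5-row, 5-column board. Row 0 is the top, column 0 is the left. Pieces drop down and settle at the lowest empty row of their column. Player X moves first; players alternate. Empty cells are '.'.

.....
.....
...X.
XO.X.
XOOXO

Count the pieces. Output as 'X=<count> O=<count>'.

X=5 O=4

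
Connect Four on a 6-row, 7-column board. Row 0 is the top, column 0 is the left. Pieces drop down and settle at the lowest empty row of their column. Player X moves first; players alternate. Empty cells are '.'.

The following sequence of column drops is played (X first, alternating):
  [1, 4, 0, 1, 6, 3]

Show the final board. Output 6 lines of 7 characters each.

Move 1: X drops in col 1, lands at row 5
Move 2: O drops in col 4, lands at row 5
Move 3: X drops in col 0, lands at row 5
Move 4: O drops in col 1, lands at row 4
Move 5: X drops in col 6, lands at row 5
Move 6: O drops in col 3, lands at row 5

Answer: .......
.......
.......
.......
.O.....
XX.OO.X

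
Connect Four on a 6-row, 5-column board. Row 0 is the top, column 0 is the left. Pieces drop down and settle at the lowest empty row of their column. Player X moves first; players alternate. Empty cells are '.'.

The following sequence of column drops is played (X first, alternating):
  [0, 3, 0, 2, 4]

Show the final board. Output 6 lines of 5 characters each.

Move 1: X drops in col 0, lands at row 5
Move 2: O drops in col 3, lands at row 5
Move 3: X drops in col 0, lands at row 4
Move 4: O drops in col 2, lands at row 5
Move 5: X drops in col 4, lands at row 5

Answer: .....
.....
.....
.....
X....
X.OOX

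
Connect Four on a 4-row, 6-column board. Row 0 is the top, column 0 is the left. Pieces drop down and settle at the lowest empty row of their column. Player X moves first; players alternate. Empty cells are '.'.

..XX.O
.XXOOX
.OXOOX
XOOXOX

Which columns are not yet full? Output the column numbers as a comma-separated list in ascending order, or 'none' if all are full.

col 0: top cell = '.' → open
col 1: top cell = '.' → open
col 2: top cell = 'X' → FULL
col 3: top cell = 'X' → FULL
col 4: top cell = '.' → open
col 5: top cell = 'O' → FULL

Answer: 0,1,4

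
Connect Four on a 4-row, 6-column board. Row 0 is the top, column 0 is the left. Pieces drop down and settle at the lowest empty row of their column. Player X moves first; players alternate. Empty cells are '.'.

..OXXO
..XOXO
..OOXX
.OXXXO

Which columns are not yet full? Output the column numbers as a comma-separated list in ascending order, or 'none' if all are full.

col 0: top cell = '.' → open
col 1: top cell = '.' → open
col 2: top cell = 'O' → FULL
col 3: top cell = 'X' → FULL
col 4: top cell = 'X' → FULL
col 5: top cell = 'O' → FULL

Answer: 0,1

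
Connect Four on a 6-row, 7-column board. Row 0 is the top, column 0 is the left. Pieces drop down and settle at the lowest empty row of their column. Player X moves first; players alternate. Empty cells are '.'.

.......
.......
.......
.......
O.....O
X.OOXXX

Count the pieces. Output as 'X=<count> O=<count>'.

X=4 O=4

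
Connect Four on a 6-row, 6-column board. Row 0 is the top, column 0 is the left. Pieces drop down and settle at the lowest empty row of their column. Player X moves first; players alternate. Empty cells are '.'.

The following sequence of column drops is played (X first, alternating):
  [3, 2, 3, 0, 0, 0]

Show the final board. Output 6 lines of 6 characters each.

Answer: ......
......
......
O.....
X..X..
O.OX..

Derivation:
Move 1: X drops in col 3, lands at row 5
Move 2: O drops in col 2, lands at row 5
Move 3: X drops in col 3, lands at row 4
Move 4: O drops in col 0, lands at row 5
Move 5: X drops in col 0, lands at row 4
Move 6: O drops in col 0, lands at row 3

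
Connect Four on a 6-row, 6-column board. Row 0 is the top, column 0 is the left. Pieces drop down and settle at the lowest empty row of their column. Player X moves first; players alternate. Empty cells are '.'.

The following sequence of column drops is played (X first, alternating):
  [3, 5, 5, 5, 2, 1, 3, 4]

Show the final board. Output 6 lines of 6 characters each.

Move 1: X drops in col 3, lands at row 5
Move 2: O drops in col 5, lands at row 5
Move 3: X drops in col 5, lands at row 4
Move 4: O drops in col 5, lands at row 3
Move 5: X drops in col 2, lands at row 5
Move 6: O drops in col 1, lands at row 5
Move 7: X drops in col 3, lands at row 4
Move 8: O drops in col 4, lands at row 5

Answer: ......
......
......
.....O
...X.X
.OXXOO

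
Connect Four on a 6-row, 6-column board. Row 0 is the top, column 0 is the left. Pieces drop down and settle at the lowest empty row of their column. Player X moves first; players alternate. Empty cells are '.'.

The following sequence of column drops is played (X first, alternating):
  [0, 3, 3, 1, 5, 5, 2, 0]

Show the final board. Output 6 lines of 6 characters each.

Move 1: X drops in col 0, lands at row 5
Move 2: O drops in col 3, lands at row 5
Move 3: X drops in col 3, lands at row 4
Move 4: O drops in col 1, lands at row 5
Move 5: X drops in col 5, lands at row 5
Move 6: O drops in col 5, lands at row 4
Move 7: X drops in col 2, lands at row 5
Move 8: O drops in col 0, lands at row 4

Answer: ......
......
......
......
O..X.O
XOXO.X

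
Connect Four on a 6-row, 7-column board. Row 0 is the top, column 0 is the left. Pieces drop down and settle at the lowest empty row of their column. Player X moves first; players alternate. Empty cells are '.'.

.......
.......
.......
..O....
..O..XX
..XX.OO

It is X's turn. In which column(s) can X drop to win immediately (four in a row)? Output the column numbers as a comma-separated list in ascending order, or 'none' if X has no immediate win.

col 0: drop X → no win
col 1: drop X → no win
col 2: drop X → no win
col 3: drop X → no win
col 4: drop X → no win
col 5: drop X → no win
col 6: drop X → no win

Answer: none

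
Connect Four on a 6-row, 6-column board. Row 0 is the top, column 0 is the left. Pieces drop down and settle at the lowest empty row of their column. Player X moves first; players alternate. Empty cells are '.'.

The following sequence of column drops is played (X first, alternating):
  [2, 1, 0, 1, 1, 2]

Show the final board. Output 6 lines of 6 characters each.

Move 1: X drops in col 2, lands at row 5
Move 2: O drops in col 1, lands at row 5
Move 3: X drops in col 0, lands at row 5
Move 4: O drops in col 1, lands at row 4
Move 5: X drops in col 1, lands at row 3
Move 6: O drops in col 2, lands at row 4

Answer: ......
......
......
.X....
.OO...
XOX...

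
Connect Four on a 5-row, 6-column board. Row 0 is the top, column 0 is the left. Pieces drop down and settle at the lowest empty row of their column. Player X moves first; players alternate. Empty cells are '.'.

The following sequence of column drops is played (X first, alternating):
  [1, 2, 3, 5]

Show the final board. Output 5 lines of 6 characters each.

Move 1: X drops in col 1, lands at row 4
Move 2: O drops in col 2, lands at row 4
Move 3: X drops in col 3, lands at row 4
Move 4: O drops in col 5, lands at row 4

Answer: ......
......
......
......
.XOX.O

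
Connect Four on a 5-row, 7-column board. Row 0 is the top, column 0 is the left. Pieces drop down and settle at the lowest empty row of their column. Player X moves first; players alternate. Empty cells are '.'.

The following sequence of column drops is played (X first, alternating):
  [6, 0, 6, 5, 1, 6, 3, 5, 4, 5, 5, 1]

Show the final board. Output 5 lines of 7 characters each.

Move 1: X drops in col 6, lands at row 4
Move 2: O drops in col 0, lands at row 4
Move 3: X drops in col 6, lands at row 3
Move 4: O drops in col 5, lands at row 4
Move 5: X drops in col 1, lands at row 4
Move 6: O drops in col 6, lands at row 2
Move 7: X drops in col 3, lands at row 4
Move 8: O drops in col 5, lands at row 3
Move 9: X drops in col 4, lands at row 4
Move 10: O drops in col 5, lands at row 2
Move 11: X drops in col 5, lands at row 1
Move 12: O drops in col 1, lands at row 3

Answer: .......
.....X.
.....OO
.O...OX
OX.XXOX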